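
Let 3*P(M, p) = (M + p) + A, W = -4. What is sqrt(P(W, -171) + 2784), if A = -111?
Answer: sqrt(24198)/3 ≈ 51.852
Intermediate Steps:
P(M, p) = -37 + M/3 + p/3 (P(M, p) = ((M + p) - 111)/3 = (-111 + M + p)/3 = -37 + M/3 + p/3)
sqrt(P(W, -171) + 2784) = sqrt((-37 + (1/3)*(-4) + (1/3)*(-171)) + 2784) = sqrt((-37 - 4/3 - 57) + 2784) = sqrt(-286/3 + 2784) = sqrt(8066/3) = sqrt(24198)/3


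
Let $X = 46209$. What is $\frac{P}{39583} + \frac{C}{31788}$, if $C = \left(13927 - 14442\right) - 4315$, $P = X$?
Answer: $\frac{212950967}{209710734} \approx 1.0155$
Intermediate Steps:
$P = 46209$
$C = -4830$ ($C = -515 - 4315 = -4830$)
$\frac{P}{39583} + \frac{C}{31788} = \frac{46209}{39583} - \frac{4830}{31788} = 46209 \cdot \frac{1}{39583} - \frac{805}{5298} = \frac{46209}{39583} - \frac{805}{5298} = \frac{212950967}{209710734}$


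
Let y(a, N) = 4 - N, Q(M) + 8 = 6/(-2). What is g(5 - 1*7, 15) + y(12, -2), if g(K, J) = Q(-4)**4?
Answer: 14647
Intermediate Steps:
Q(M) = -11 (Q(M) = -8 + 6/(-2) = -8 + 6*(-1/2) = -8 - 3 = -11)
g(K, J) = 14641 (g(K, J) = (-11)**4 = 14641)
g(5 - 1*7, 15) + y(12, -2) = 14641 + (4 - 1*(-2)) = 14641 + (4 + 2) = 14641 + 6 = 14647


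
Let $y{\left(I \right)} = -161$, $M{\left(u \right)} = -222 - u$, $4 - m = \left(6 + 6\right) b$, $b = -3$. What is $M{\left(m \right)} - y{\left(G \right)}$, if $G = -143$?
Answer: $-101$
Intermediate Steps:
$m = 40$ ($m = 4 - \left(6 + 6\right) \left(-3\right) = 4 - 12 \left(-3\right) = 4 - -36 = 4 + 36 = 40$)
$M{\left(m \right)} - y{\left(G \right)} = \left(-222 - 40\right) - -161 = \left(-222 - 40\right) + 161 = -262 + 161 = -101$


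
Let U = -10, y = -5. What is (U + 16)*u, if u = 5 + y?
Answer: 0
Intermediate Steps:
u = 0 (u = 5 - 5 = 0)
(U + 16)*u = (-10 + 16)*0 = 6*0 = 0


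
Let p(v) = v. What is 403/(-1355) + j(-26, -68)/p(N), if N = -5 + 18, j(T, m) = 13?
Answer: 952/1355 ≈ 0.70258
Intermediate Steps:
N = 13
403/(-1355) + j(-26, -68)/p(N) = 403/(-1355) + 13/13 = 403*(-1/1355) + 13*(1/13) = -403/1355 + 1 = 952/1355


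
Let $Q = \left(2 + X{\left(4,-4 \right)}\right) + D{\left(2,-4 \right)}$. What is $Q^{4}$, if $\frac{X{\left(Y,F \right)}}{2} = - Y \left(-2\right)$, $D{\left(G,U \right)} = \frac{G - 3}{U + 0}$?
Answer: $\frac{28398241}{256} \approx 1.1093 \cdot 10^{5}$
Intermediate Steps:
$D{\left(G,U \right)} = \frac{-3 + G}{U}$
$X{\left(Y,F \right)} = 4 Y$ ($X{\left(Y,F \right)} = 2 - Y \left(-2\right) = 2 \cdot 2 Y = 4 Y$)
$Q = \frac{73}{4}$ ($Q = \left(2 + 4 \cdot 4\right) + \frac{-3 + 2}{-4} = \left(2 + 16\right) - - \frac{1}{4} = 18 + \frac{1}{4} = \frac{73}{4} \approx 18.25$)
$Q^{4} = \left(\frac{73}{4}\right)^{4} = \frac{28398241}{256}$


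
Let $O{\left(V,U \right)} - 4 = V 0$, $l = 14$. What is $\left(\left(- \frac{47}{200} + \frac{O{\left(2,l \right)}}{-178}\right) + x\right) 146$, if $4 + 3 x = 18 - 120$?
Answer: $- \frac{138740077}{26700} \approx -5196.3$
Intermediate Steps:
$O{\left(V,U \right)} = 4$ ($O{\left(V,U \right)} = 4 + V 0 = 4 + 0 = 4$)
$x = - \frac{106}{3}$ ($x = - \frac{4}{3} + \frac{18 - 120}{3} = - \frac{4}{3} + \frac{1}{3} \left(-102\right) = - \frac{4}{3} - 34 = - \frac{106}{3} \approx -35.333$)
$\left(\left(- \frac{47}{200} + \frac{O{\left(2,l \right)}}{-178}\right) + x\right) 146 = \left(\left(- \frac{47}{200} + \frac{4}{-178}\right) - \frac{106}{3}\right) 146 = \left(\left(\left(-47\right) \frac{1}{200} + 4 \left(- \frac{1}{178}\right)\right) - \frac{106}{3}\right) 146 = \left(\left(- \frac{47}{200} - \frac{2}{89}\right) - \frac{106}{3}\right) 146 = \left(- \frac{4583}{17800} - \frac{106}{3}\right) 146 = \left(- \frac{1900549}{53400}\right) 146 = - \frac{138740077}{26700}$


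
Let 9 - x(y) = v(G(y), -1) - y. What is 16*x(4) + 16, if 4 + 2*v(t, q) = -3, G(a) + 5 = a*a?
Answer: 280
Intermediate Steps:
G(a) = -5 + a² (G(a) = -5 + a*a = -5 + a²)
v(t, q) = -7/2 (v(t, q) = -2 + (½)*(-3) = -2 - 3/2 = -7/2)
x(y) = 25/2 + y (x(y) = 9 - (-7/2 - y) = 9 + (7/2 + y) = 25/2 + y)
16*x(4) + 16 = 16*(25/2 + 4) + 16 = 16*(33/2) + 16 = 264 + 16 = 280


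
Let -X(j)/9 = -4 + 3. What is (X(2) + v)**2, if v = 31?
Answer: 1600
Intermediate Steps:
X(j) = 9 (X(j) = -9*(-4 + 3) = -9*(-1) = 9)
(X(2) + v)**2 = (9 + 31)**2 = 40**2 = 1600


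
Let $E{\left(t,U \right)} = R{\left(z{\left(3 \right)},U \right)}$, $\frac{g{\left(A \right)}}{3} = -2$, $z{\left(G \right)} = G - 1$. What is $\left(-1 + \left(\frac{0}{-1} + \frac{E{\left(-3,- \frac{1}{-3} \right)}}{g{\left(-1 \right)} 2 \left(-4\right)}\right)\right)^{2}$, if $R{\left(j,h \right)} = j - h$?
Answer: $\frac{19321}{20736} \approx 0.93176$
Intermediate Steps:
$z{\left(G \right)} = -1 + G$
$g{\left(A \right)} = -6$ ($g{\left(A \right)} = 3 \left(-2\right) = -6$)
$E{\left(t,U \right)} = 2 - U$ ($E{\left(t,U \right)} = \left(-1 + 3\right) - U = 2 - U$)
$\left(-1 + \left(\frac{0}{-1} + \frac{E{\left(-3,- \frac{1}{-3} \right)}}{g{\left(-1 \right)} 2 \left(-4\right)}\right)\right)^{2} = \left(-1 + \left(\frac{0}{-1} + \frac{2 - - \frac{1}{-3}}{\left(-6\right) 2 \left(-4\right)}\right)\right)^{2} = \left(-1 + \left(0 \left(-1\right) + \frac{2 - \left(-1\right) \left(- \frac{1}{3}\right)}{\left(-12\right) \left(-4\right)}\right)\right)^{2} = \left(-1 + \left(0 + \frac{2 - \frac{1}{3}}{48}\right)\right)^{2} = \left(-1 + \left(0 + \left(2 - \frac{1}{3}\right) \frac{1}{48}\right)\right)^{2} = \left(-1 + \left(0 + \frac{5}{3} \cdot \frac{1}{48}\right)\right)^{2} = \left(-1 + \left(0 + \frac{5}{144}\right)\right)^{2} = \left(-1 + \frac{5}{144}\right)^{2} = \left(- \frac{139}{144}\right)^{2} = \frac{19321}{20736}$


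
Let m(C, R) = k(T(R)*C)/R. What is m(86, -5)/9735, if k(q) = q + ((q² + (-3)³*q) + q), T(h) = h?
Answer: -7826/1947 ≈ -4.0195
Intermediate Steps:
k(q) = q² - 25*q (k(q) = q + ((q² - 27*q) + q) = q + (q² - 26*q) = q² - 25*q)
m(C, R) = C*(-25 + C*R) (m(C, R) = ((R*C)*(-25 + R*C))/R = ((C*R)*(-25 + C*R))/R = (C*R*(-25 + C*R))/R = C*(-25 + C*R))
m(86, -5)/9735 = (86*(-25 + 86*(-5)))/9735 = (86*(-25 - 430))*(1/9735) = (86*(-455))*(1/9735) = -39130*1/9735 = -7826/1947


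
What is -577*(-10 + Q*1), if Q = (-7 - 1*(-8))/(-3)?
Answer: 17887/3 ≈ 5962.3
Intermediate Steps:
Q = -⅓ (Q = (-7 + 8)*(-⅓) = 1*(-⅓) = -⅓ ≈ -0.33333)
-577*(-10 + Q*1) = -577*(-10 - ⅓*1) = -577*(-10 - ⅓) = -577*(-31/3) = 17887/3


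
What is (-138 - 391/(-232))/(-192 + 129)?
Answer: 31625/14616 ≈ 2.1637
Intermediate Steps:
(-138 - 391/(-232))/(-192 + 129) = (-138 - 391*(-1/232))/(-63) = (-138 + 391/232)*(-1/63) = -31625/232*(-1/63) = 31625/14616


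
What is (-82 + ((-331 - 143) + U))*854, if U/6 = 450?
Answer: 1830976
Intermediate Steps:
U = 2700 (U = 6*450 = 2700)
(-82 + ((-331 - 143) + U))*854 = (-82 + ((-331 - 143) + 2700))*854 = (-82 + (-474 + 2700))*854 = (-82 + 2226)*854 = 2144*854 = 1830976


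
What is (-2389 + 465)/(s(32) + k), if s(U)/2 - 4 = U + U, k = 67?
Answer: -1924/203 ≈ -9.4778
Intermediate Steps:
s(U) = 8 + 4*U (s(U) = 8 + 2*(U + U) = 8 + 2*(2*U) = 8 + 4*U)
(-2389 + 465)/(s(32) + k) = (-2389 + 465)/((8 + 4*32) + 67) = -1924/((8 + 128) + 67) = -1924/(136 + 67) = -1924/203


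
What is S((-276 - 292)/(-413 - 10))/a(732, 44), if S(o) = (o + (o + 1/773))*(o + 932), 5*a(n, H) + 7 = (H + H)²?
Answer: 1734277245020/1070120849229 ≈ 1.6206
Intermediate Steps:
a(n, H) = -7/5 + 4*H²/5 (a(n, H) = -7/5 + (H + H)²/5 = -7/5 + (2*H)²/5 = -7/5 + (4*H²)/5 = -7/5 + 4*H²/5)
S(o) = (932 + o)*(1/773 + 2*o) (S(o) = (o + (o + 1/773))*(932 + o) = (o + (1/773 + o))*(932 + o) = (1/773 + 2*o)*(932 + o) = (932 + o)*(1/773 + 2*o))
S((-276 - 292)/(-413 - 10))/a(732, 44) = (932/773 + 2*((-276 - 292)/(-413 - 10))² + 1440873*((-276 - 292)/(-413 - 10))/773)/(-7/5 + (⅘)*44²) = (932/773 + 2*(-568/(-423))² + 1440873*(-568/(-423))/773)/(-7/5 + (⅘)*1936) = (932/773 + 2*(-568*(-1/423))² + 1440873*(-568*(-1/423))/773)/(-7/5 + 7744/5) = (932/773 + 2*(568/423)² + (1440873/773)*(568/423))/(7737/5) = (932/773 + 2*(322624/178929) + 90935096/36331)*(5/7737) = (932/773 + 645248/178929 + 90935096/36331)*(5/7737) = (346855449004/138312117)*(5/7737) = 1734277245020/1070120849229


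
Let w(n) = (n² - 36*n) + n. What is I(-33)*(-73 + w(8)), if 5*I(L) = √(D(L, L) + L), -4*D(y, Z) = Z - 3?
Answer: -578*I*√6/5 ≈ -283.16*I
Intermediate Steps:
w(n) = n² - 35*n
D(y, Z) = ¾ - Z/4 (D(y, Z) = -(Z - 3)/4 = -(-3 + Z)/4 = ¾ - Z/4)
I(L) = √(¾ + 3*L/4)/5 (I(L) = √((¾ - L/4) + L)/5 = √(¾ + 3*L/4)/5)
I(-33)*(-73 + w(8)) = (√(3 + 3*(-33))/10)*(-73 + 8*(-35 + 8)) = (√(3 - 99)/10)*(-73 + 8*(-27)) = (√(-96)/10)*(-73 - 216) = ((4*I*√6)/10)*(-289) = (2*I*√6/5)*(-289) = -578*I*√6/5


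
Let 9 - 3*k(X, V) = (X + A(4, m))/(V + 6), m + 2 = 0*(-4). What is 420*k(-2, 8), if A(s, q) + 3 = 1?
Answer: 1300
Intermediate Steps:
m = -2 (m = -2 + 0*(-4) = -2 + 0 = -2)
A(s, q) = -2 (A(s, q) = -3 + 1 = -2)
k(X, V) = 3 - (-2 + X)/(3*(6 + V)) (k(X, V) = 3 - (X - 2)/(3*(V + 6)) = 3 - (-2 + X)/(3*(6 + V)))
420*k(-2, 8) = 420*((56 - 1*(-2) + 9*8)/(3*(6 + 8))) = 420*((⅓)*(56 + 2 + 72)/14) = 420*((⅓)*(1/14)*130) = 420*(65/21) = 1300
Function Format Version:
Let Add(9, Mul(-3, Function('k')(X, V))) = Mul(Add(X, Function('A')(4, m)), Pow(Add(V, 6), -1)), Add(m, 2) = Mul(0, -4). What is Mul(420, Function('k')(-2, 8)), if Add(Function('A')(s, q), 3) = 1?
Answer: 1300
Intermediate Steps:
m = -2 (m = Add(-2, Mul(0, -4)) = Add(-2, 0) = -2)
Function('A')(s, q) = -2 (Function('A')(s, q) = Add(-3, 1) = -2)
Function('k')(X, V) = Add(3, Mul(Rational(-1, 3), Pow(Add(6, V), -1), Add(-2, X))) (Function('k')(X, V) = Add(3, Mul(Rational(-1, 3), Mul(Add(X, -2), Pow(Add(V, 6), -1)))) = Add(3, Mul(Rational(-1, 3), Mul(Add(-2, X), Pow(Add(6, V), -1)))) = Add(3, Mul(Rational(-1, 3), Mul(Pow(Add(6, V), -1), Add(-2, X)))) = Add(3, Mul(Rational(-1, 3), Pow(Add(6, V), -1), Add(-2, X))))
Mul(420, Function('k')(-2, 8)) = Mul(420, Mul(Rational(1, 3), Pow(Add(6, 8), -1), Add(56, Mul(-1, -2), Mul(9, 8)))) = Mul(420, Mul(Rational(1, 3), Pow(14, -1), Add(56, 2, 72))) = Mul(420, Mul(Rational(1, 3), Rational(1, 14), 130)) = Mul(420, Rational(65, 21)) = 1300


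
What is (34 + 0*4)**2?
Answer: 1156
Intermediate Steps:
(34 + 0*4)**2 = (34 + 0)**2 = 34**2 = 1156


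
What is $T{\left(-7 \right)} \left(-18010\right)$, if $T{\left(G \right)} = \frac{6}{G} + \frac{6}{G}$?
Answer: $\frac{216120}{7} \approx 30874.0$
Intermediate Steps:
$T{\left(G \right)} = \frac{12}{G}$
$T{\left(-7 \right)} \left(-18010\right) = \frac{12}{-7} \left(-18010\right) = 12 \left(- \frac{1}{7}\right) \left(-18010\right) = \left(- \frac{12}{7}\right) \left(-18010\right) = \frac{216120}{7}$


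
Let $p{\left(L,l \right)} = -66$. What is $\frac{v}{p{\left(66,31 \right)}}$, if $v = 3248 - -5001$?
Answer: $- \frac{8249}{66} \approx -124.98$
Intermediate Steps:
$v = 8249$ ($v = 3248 + 5001 = 8249$)
$\frac{v}{p{\left(66,31 \right)}} = \frac{8249}{-66} = 8249 \left(- \frac{1}{66}\right) = - \frac{8249}{66}$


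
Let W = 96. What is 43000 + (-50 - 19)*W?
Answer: 36376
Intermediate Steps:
43000 + (-50 - 19)*W = 43000 + (-50 - 19)*96 = 43000 - 69*96 = 43000 - 6624 = 36376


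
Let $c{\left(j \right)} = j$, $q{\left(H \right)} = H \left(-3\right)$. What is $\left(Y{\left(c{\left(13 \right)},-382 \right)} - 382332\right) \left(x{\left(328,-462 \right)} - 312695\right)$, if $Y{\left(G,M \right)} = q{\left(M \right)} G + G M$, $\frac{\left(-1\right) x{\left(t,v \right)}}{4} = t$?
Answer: $116936206800$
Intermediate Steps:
$q{\left(H \right)} = - 3 H$
$x{\left(t,v \right)} = - 4 t$
$Y{\left(G,M \right)} = - 2 G M$ ($Y{\left(G,M \right)} = - 3 M G + G M = - 3 G M + G M = - 2 G M$)
$\left(Y{\left(c{\left(13 \right)},-382 \right)} - 382332\right) \left(x{\left(328,-462 \right)} - 312695\right) = \left(\left(-2\right) 13 \left(-382\right) - 382332\right) \left(\left(-4\right) 328 - 312695\right) = \left(9932 - 382332\right) \left(-1312 - 312695\right) = \left(-372400\right) \left(-314007\right) = 116936206800$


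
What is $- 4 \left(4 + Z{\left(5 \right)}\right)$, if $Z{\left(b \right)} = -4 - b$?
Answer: $20$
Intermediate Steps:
$- 4 \left(4 + Z{\left(5 \right)}\right) = - 4 \left(4 - 9\right) = \left(-4\right) \left(-5\right) = 20$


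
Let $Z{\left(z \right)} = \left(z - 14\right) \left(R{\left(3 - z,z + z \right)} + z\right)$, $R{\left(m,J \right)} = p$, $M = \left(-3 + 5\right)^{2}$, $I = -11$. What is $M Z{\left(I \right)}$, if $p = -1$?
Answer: $1200$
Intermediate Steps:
$M = 4$ ($M = 2^{2} = 4$)
$R{\left(m,J \right)} = -1$
$Z{\left(z \right)} = \left(-1 + z\right) \left(-14 + z\right)$ ($Z{\left(z \right)} = \left(z - 14\right) \left(-1 + z\right) = \left(-14 + z\right) \left(-1 + z\right) = \left(-1 + z\right) \left(-14 + z\right)$)
$M Z{\left(I \right)} = 4 \left(14 + \left(-11\right)^{2} - -165\right) = 4 \left(14 + 121 + 165\right) = 4 \cdot 300 = 1200$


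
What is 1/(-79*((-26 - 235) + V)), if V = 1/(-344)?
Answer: 344/7093015 ≈ 4.8498e-5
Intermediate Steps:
V = -1/344 ≈ -0.0029070
1/(-79*((-26 - 235) + V)) = 1/(-79*((-26 - 235) - 1/344)) = 1/(-79*(-261 - 1/344)) = 1/(-79*(-89785/344)) = 1/(7093015/344) = 344/7093015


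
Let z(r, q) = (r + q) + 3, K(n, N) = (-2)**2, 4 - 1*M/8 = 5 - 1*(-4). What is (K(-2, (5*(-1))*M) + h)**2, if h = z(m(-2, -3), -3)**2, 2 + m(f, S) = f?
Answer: 400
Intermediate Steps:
m(f, S) = -2 + f
M = -40 (M = 32 - 8*(5 - 1*(-4)) = 32 - 8*(5 + 4) = 32 - 8*9 = 32 - 72 = -40)
K(n, N) = 4
z(r, q) = 3 + q + r (z(r, q) = (q + r) + 3 = 3 + q + r)
h = 16 (h = (3 - 3 + (-2 - 2))**2 = (3 - 3 - 4)**2 = (-4)**2 = 16)
(K(-2, (5*(-1))*M) + h)**2 = (4 + 16)**2 = 20**2 = 400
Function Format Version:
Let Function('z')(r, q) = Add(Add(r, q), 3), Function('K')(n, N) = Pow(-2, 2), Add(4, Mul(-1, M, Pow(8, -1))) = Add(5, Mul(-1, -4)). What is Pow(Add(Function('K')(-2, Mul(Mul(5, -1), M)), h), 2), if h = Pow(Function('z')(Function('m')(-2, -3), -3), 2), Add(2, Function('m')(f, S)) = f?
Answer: 400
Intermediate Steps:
Function('m')(f, S) = Add(-2, f)
M = -40 (M = Add(32, Mul(-8, Add(5, Mul(-1, -4)))) = Add(32, Mul(-8, Add(5, 4))) = Add(32, Mul(-8, 9)) = Add(32, -72) = -40)
Function('K')(n, N) = 4
Function('z')(r, q) = Add(3, q, r) (Function('z')(r, q) = Add(Add(q, r), 3) = Add(3, q, r))
h = 16 (h = Pow(Add(3, -3, Add(-2, -2)), 2) = Pow(Add(3, -3, -4), 2) = Pow(-4, 2) = 16)
Pow(Add(Function('K')(-2, Mul(Mul(5, -1), M)), h), 2) = Pow(Add(4, 16), 2) = Pow(20, 2) = 400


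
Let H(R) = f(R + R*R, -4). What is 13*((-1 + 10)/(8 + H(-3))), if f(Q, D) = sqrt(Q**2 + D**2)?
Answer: 78 - 39*sqrt(13)/2 ≈ 7.6917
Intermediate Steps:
f(Q, D) = sqrt(D**2 + Q**2)
H(R) = sqrt(16 + (R + R**2)**2) (H(R) = sqrt((-4)**2 + (R + R*R)**2) = sqrt(16 + (R + R**2)**2))
13*((-1 + 10)/(8 + H(-3))) = 13*((-1 + 10)/(8 + sqrt(16 + (-3)**2*(1 - 3)**2))) = 13*(9/(8 + sqrt(16 + 9*(-2)**2))) = 13*(9/(8 + sqrt(16 + 9*4))) = 13*(9/(8 + sqrt(16 + 36))) = 13*(9/(8 + sqrt(52))) = 13*(9/(8 + 2*sqrt(13))) = 117/(8 + 2*sqrt(13))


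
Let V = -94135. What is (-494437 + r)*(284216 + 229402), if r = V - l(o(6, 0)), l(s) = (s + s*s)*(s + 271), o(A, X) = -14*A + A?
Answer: -897665587140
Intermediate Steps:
o(A, X) = -13*A
l(s) = (271 + s)*(s + s**2) (l(s) = (s + s**2)*(271 + s) = (271 + s)*(s + s**2))
r = -1253293 (r = -94135 - (-13*6)*(271 + (-13*6)**2 + 272*(-13*6)) = -94135 - (-78)*(271 + (-78)**2 + 272*(-78)) = -94135 - (-78)*(271 + 6084 - 21216) = -94135 - (-78)*(-14861) = -94135 - 1*1159158 = -94135 - 1159158 = -1253293)
(-494437 + r)*(284216 + 229402) = (-494437 - 1253293)*(284216 + 229402) = -1747730*513618 = -897665587140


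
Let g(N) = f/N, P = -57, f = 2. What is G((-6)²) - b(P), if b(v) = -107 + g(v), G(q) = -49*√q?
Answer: -10657/57 ≈ -186.96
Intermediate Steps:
g(N) = 2/N
b(v) = -107 + 2/v
G((-6)²) - b(P) = -49*√((-6)²) - (-107 + 2/(-57)) = -49*√36 - (-107 + 2*(-1/57)) = -49*6 - (-107 - 2/57) = -294 - 1*(-6101/57) = -294 + 6101/57 = -10657/57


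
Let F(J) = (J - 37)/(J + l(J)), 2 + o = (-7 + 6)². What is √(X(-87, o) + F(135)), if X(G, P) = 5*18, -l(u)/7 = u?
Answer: √182005/45 ≈ 9.4805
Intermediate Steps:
l(u) = -7*u
o = -1 (o = -2 + (-7 + 6)² = -2 + (-1)² = -2 + 1 = -1)
F(J) = -(-37 + J)/(6*J) (F(J) = (J - 37)/(J - 7*J) = (-37 + J)/((-6*J)) = (-37 + J)*(-1/(6*J)) = -(-37 + J)/(6*J))
X(G, P) = 90
√(X(-87, o) + F(135)) = √(90 + (⅙)*(37 - 1*135)/135) = √(90 + (⅙)*(1/135)*(37 - 135)) = √(90 + (⅙)*(1/135)*(-98)) = √(90 - 49/405) = √(36401/405) = √182005/45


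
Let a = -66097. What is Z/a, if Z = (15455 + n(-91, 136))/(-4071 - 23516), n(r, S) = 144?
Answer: 15599/1823417939 ≈ 8.5548e-6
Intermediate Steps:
Z = -15599/27587 (Z = (15455 + 144)/(-4071 - 23516) = 15599/(-27587) = 15599*(-1/27587) = -15599/27587 ≈ -0.56545)
Z/a = -15599/27587/(-66097) = -15599/27587*(-1/66097) = 15599/1823417939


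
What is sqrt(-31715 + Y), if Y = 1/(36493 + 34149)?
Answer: I*sqrt(936491810122)/5434 ≈ 178.09*I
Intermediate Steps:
Y = 1/70642 ≈ 1.4156e-5
sqrt(-31715 + Y) = sqrt(-31715 + 1/70642) = sqrt(-2240411029/70642) = I*sqrt(936491810122)/5434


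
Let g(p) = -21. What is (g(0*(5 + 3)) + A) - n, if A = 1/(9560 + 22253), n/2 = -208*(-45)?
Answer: -596207432/31813 ≈ -18741.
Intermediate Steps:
n = 18720 (n = 2*(-208*(-45)) = 2*9360 = 18720)
A = 1/31813 ≈ 3.1434e-5
(g(0*(5 + 3)) + A) - n = (-21 + 1/31813) - 1*18720 = -668072/31813 - 18720 = -596207432/31813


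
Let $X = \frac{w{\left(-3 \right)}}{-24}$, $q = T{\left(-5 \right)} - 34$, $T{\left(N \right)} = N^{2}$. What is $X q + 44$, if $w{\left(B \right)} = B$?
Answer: $\frac{343}{8} \approx 42.875$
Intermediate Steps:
$q = -9$ ($q = \left(-5\right)^{2} - 34 = 25 - 34 = -9$)
$X = \frac{1}{8}$ ($X = - \frac{3}{-24} = \left(-3\right) \left(- \frac{1}{24}\right) = \frac{1}{8} \approx 0.125$)
$X q + 44 = \frac{1}{8} \left(-9\right) + 44 = - \frac{9}{8} + 44 = \frac{343}{8}$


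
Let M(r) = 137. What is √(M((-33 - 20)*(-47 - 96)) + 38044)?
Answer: √38181 ≈ 195.40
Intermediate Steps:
√(M((-33 - 20)*(-47 - 96)) + 38044) = √(137 + 38044) = √38181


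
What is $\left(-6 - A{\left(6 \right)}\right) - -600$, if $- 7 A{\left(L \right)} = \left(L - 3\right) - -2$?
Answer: $\frac{4163}{7} \approx 594.71$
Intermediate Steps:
$A{\left(L \right)} = \frac{1}{7} - \frac{L}{7}$ ($A{\left(L \right)} = - \frac{\left(L - 3\right) - -2}{7} = - \frac{\left(-3 + L\right) + 2}{7} = - \frac{-1 + L}{7} = \frac{1}{7} - \frac{L}{7}$)
$\left(-6 - A{\left(6 \right)}\right) - -600 = \left(-6 - \left(\frac{1}{7} - \frac{6}{7}\right)\right) - -600 = \left(-6 - \left(\frac{1}{7} - \frac{6}{7}\right)\right) + 600 = \left(-6 - - \frac{5}{7}\right) + 600 = \left(-6 + \frac{5}{7}\right) + 600 = - \frac{37}{7} + 600 = \frac{4163}{7}$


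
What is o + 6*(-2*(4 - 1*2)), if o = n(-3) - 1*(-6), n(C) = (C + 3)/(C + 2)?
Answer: -18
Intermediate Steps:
n(C) = (3 + C)/(2 + C)
o = 6 (o = (3 - 3)/(2 - 3) - 1*(-6) = 0/(-1) + 6 = -1*0 + 6 = 0 + 6 = 6)
o + 6*(-2*(4 - 1*2)) = 6 + 6*(-2*(4 - 1*2)) = 6 + 6*(-2*(4 - 2)) = 6 + 6*(-2*2) = 6 + 6*(-4) = 6 - 24 = -18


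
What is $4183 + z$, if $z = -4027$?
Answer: $156$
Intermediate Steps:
$4183 + z = 4183 - 4027 = 156$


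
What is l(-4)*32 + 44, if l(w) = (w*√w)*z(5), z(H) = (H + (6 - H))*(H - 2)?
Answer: 44 - 4608*I ≈ 44.0 - 4608.0*I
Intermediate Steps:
z(H) = -12 + 6*H (z(H) = 6*(-2 + H) = -12 + 6*H)
l(w) = 18*w^(3/2) (l(w) = (w*√w)*(-12 + 6*5) = w^(3/2)*(-12 + 30) = w^(3/2)*18 = 18*w^(3/2))
l(-4)*32 + 44 = (18*(-4)^(3/2))*32 + 44 = (18*(-8*I))*32 + 44 = -144*I*32 + 44 = -4608*I + 44 = 44 - 4608*I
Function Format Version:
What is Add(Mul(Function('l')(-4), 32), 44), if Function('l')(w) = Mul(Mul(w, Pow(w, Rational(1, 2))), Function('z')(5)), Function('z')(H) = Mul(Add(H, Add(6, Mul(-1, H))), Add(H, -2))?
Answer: Add(44, Mul(-4608, I)) ≈ Add(44.000, Mul(-4608.0, I))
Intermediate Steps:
Function('z')(H) = Add(-12, Mul(6, H)) (Function('z')(H) = Mul(6, Add(-2, H)) = Add(-12, Mul(6, H)))
Function('l')(w) = Mul(18, Pow(w, Rational(3, 2))) (Function('l')(w) = Mul(Mul(w, Pow(w, Rational(1, 2))), Add(-12, Mul(6, 5))) = Mul(Pow(w, Rational(3, 2)), Add(-12, 30)) = Mul(Pow(w, Rational(3, 2)), 18) = Mul(18, Pow(w, Rational(3, 2))))
Add(Mul(Function('l')(-4), 32), 44) = Add(Mul(Mul(18, Pow(-4, Rational(3, 2))), 32), 44) = Add(Mul(Mul(18, Mul(-8, I)), 32), 44) = Add(Mul(Mul(-144, I), 32), 44) = Add(Mul(-4608, I), 44) = Add(44, Mul(-4608, I))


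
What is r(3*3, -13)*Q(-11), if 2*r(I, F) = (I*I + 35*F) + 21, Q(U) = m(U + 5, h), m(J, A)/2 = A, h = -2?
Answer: 706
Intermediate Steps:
m(J, A) = 2*A
Q(U) = -4 (Q(U) = 2*(-2) = -4)
r(I, F) = 21/2 + I**2/2 + 35*F/2 (r(I, F) = ((I*I + 35*F) + 21)/2 = ((I**2 + 35*F) + 21)/2 = (21 + I**2 + 35*F)/2 = 21/2 + I**2/2 + 35*F/2)
r(3*3, -13)*Q(-11) = (21/2 + (3*3)**2/2 + (35/2)*(-13))*(-4) = (21/2 + (1/2)*9**2 - 455/2)*(-4) = (21/2 + (1/2)*81 - 455/2)*(-4) = (21/2 + 81/2 - 455/2)*(-4) = -353/2*(-4) = 706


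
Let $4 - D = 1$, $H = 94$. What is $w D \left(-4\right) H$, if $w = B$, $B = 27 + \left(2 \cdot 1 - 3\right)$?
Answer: $-29328$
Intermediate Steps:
$D = 3$ ($D = 4 - 1 = 3$)
$B = 26$ ($B = 27 + \left(2 - 3\right) = 27 - 1 = 26$)
$w = 26$
$w D \left(-4\right) H = 26 \cdot 3 \left(-4\right) 94 = 26 \left(-12\right) 94 = \left(-312\right) 94 = -29328$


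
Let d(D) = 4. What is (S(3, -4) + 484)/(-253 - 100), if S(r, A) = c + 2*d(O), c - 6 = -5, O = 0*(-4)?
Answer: -493/353 ≈ -1.3966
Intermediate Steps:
O = 0
c = 1 (c = 6 - 5 = 1)
S(r, A) = 9 (S(r, A) = 1 + 2*4 = 1 + 8 = 9)
(S(3, -4) + 484)/(-253 - 100) = (9 + 484)/(-253 - 100) = 493/(-353) = 493*(-1/353) = -493/353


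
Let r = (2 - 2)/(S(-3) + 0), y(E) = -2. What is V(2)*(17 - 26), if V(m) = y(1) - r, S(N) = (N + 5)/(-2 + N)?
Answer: 18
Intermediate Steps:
S(N) = (5 + N)/(-2 + N)
r = 0 (r = (2 - 2)/((5 - 3)/(-2 - 3) + 0) = 0/(2/(-5) + 0) = 0/(-⅕*2 + 0) = 0/(-⅖ + 0) = 0/(-⅖) = 0*(-5/2) = 0)
V(m) = -2 (V(m) = -2 - 1*0 = -2 + 0 = -2)
V(2)*(17 - 26) = -2*(17 - 26) = -2*(-9) = 18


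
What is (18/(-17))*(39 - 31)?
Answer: -144/17 ≈ -8.4706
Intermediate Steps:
(18/(-17))*(39 - 31) = (18*(-1/17))*8 = -18/17*8 = -144/17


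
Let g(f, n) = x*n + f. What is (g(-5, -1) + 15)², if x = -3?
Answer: 169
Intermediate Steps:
g(f, n) = f - 3*n (g(f, n) = -3*n + f = f - 3*n)
(g(-5, -1) + 15)² = ((-5 - 3*(-1)) + 15)² = ((-5 + 3) + 15)² = (-2 + 15)² = 13² = 169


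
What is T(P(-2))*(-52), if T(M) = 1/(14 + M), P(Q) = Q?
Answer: -13/3 ≈ -4.3333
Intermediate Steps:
T(P(-2))*(-52) = -52/(14 - 2) = -52/12 = (1/12)*(-52) = -13/3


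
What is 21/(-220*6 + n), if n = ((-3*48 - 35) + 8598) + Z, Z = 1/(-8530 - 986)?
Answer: 199836/67554083 ≈ 0.0029582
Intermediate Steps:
Z = -1/9516 (Z = 1/(-9516) = -1/9516 ≈ -0.00010509)
n = 80115203/9516 (n = ((-3*48 - 35) + 8598) - 1/9516 = ((-144 - 35) + 8598) - 1/9516 = (-179 + 8598) - 1/9516 = 8419 - 1/9516 = 80115203/9516 ≈ 8419.0)
21/(-220*6 + n) = 21/(-220*6 + 80115203/9516) = 21/(-1320 + 80115203/9516) = 21/(67554083/9516) = 21*(9516/67554083) = 199836/67554083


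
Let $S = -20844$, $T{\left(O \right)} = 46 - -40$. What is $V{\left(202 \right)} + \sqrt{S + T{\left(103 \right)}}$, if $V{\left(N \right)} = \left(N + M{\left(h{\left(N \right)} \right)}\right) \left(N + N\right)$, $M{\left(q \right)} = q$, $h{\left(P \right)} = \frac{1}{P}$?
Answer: $81610 + i \sqrt{20758} \approx 81610.0 + 144.08 i$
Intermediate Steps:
$T{\left(O \right)} = 86$ ($T{\left(O \right)} = 46 + 40 = 86$)
$V{\left(N \right)} = 2 N \left(N + \frac{1}{N}\right)$ ($V{\left(N \right)} = \left(N + \frac{1}{N}\right) \left(N + N\right) = \left(N + \frac{1}{N}\right) 2 N = 2 N \left(N + \frac{1}{N}\right)$)
$V{\left(202 \right)} + \sqrt{S + T{\left(103 \right)}} = \left(2 + 2 \cdot 202^{2}\right) + \sqrt{-20844 + 86} = \left(2 + 2 \cdot 40804\right) + \sqrt{-20758} = \left(2 + 81608\right) + i \sqrt{20758} = 81610 + i \sqrt{20758}$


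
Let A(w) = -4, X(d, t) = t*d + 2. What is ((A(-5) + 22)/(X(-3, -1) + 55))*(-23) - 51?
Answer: -579/10 ≈ -57.900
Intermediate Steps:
X(d, t) = 2 + d*t (X(d, t) = d*t + 2 = 2 + d*t)
((A(-5) + 22)/(X(-3, -1) + 55))*(-23) - 51 = ((-4 + 22)/((2 - 3*(-1)) + 55))*(-23) - 51 = (18/((2 + 3) + 55))*(-23) - 51 = (18/(5 + 55))*(-23) - 51 = (18/60)*(-23) - 51 = (18*(1/60))*(-23) - 51 = (3/10)*(-23) - 51 = -69/10 - 51 = -579/10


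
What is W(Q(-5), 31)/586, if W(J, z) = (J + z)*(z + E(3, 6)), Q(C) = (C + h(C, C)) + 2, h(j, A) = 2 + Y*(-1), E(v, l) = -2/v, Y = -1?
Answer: 2821/1758 ≈ 1.6047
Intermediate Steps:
h(j, A) = 3 (h(j, A) = 2 - 1*(-1) = 2 + 1 = 3)
Q(C) = 5 + C (Q(C) = (C + 3) + 2 = (3 + C) + 2 = 5 + C)
W(J, z) = (-2/3 + z)*(J + z) (W(J, z) = (J + z)*(z - 2/3) = (J + z)*(-2/3 + z) = (-2/3 + z)*(J + z))
W(Q(-5), 31)/586 = (31**2 - 2*(5 - 5)/3 - 2/3*31 + (5 - 5)*31)/586 = (961 - 2/3*0 - 62/3 + 0*31)*(1/586) = (961 + 0 - 62/3 + 0)*(1/586) = (2821/3)*(1/586) = 2821/1758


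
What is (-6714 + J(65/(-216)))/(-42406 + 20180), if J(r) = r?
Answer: 1450289/4800816 ≈ 0.30209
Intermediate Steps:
(-6714 + J(65/(-216)))/(-42406 + 20180) = (-6714 + 65/(-216))/(-42406 + 20180) = (-6714 + 65*(-1/216))/(-22226) = (-6714 - 65/216)*(-1/22226) = -1450289/216*(-1/22226) = 1450289/4800816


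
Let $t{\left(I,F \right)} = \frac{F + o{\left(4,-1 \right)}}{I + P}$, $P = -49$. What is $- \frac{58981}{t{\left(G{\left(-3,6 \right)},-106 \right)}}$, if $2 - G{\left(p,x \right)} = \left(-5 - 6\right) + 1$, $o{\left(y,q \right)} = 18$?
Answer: $- \frac{2182297}{88} \approx -24799.0$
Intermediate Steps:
$G{\left(p,x \right)} = 12$ ($G{\left(p,x \right)} = 2 - \left(\left(-5 - 6\right) + 1\right) = 2 - \left(-11 + 1\right) = 2 - -10 = 2 + 10 = 12$)
$t{\left(I,F \right)} = \frac{18 + F}{-49 + I}$ ($t{\left(I,F \right)} = \frac{F + 18}{I - 49} = \frac{18 + F}{-49 + I}$)
$- \frac{58981}{t{\left(G{\left(-3,6 \right)},-106 \right)}} = - \frac{58981}{\frac{1}{-49 + 12} \left(18 - 106\right)} = - \frac{58981}{\frac{1}{-37} \left(-88\right)} = - \frac{58981}{\left(- \frac{1}{37}\right) \left(-88\right)} = - \frac{58981}{\frac{88}{37}} = \left(-58981\right) \frac{37}{88} = - \frac{2182297}{88}$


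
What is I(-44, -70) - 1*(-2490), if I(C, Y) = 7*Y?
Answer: 2000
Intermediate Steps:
I(-44, -70) - 1*(-2490) = 7*(-70) - 1*(-2490) = -490 + 2490 = 2000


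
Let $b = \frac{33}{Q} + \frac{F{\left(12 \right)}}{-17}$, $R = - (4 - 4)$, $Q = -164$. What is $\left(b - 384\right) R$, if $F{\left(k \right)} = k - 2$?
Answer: $0$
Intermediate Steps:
$F{\left(k \right)} = -2 + k$ ($F{\left(k \right)} = k - 2 = -2 + k$)
$R = 0$ ($R = \left(-1\right) 0 = 0$)
$b = - \frac{2201}{2788}$ ($b = \frac{33}{-164} + \frac{-2 + 12}{-17} = 33 \left(- \frac{1}{164}\right) + 10 \left(- \frac{1}{17}\right) = - \frac{33}{164} - \frac{10}{17} = - \frac{2201}{2788} \approx -0.78945$)
$\left(b - 384\right) R = \left(- \frac{2201}{2788} - 384\right) 0 = \left(- \frac{1072793}{2788}\right) 0 = 0$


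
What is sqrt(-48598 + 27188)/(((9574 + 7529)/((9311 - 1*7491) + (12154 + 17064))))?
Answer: 10346*I*sqrt(21410)/5701 ≈ 265.54*I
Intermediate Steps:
sqrt(-48598 + 27188)/(((9574 + 7529)/((9311 - 1*7491) + (12154 + 17064)))) = sqrt(-21410)/((17103/((9311 - 7491) + 29218))) = (I*sqrt(21410))/((17103/(1820 + 29218))) = (I*sqrt(21410))/((17103/31038)) = (I*sqrt(21410))/((17103*(1/31038))) = (I*sqrt(21410))/(5701/10346) = (I*sqrt(21410))*(10346/5701) = 10346*I*sqrt(21410)/5701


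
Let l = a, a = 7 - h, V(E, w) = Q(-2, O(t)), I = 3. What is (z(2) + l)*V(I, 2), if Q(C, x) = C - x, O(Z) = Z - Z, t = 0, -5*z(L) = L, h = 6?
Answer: -6/5 ≈ -1.2000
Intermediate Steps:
z(L) = -L/5
O(Z) = 0
V(E, w) = -2 (V(E, w) = -2 - 1*0 = -2 + 0 = -2)
a = 1 (a = 7 - 1*6 = 7 - 6 = 1)
l = 1
(z(2) + l)*V(I, 2) = (-⅕*2 + 1)*(-2) = (-⅖ + 1)*(-2) = (⅗)*(-2) = -6/5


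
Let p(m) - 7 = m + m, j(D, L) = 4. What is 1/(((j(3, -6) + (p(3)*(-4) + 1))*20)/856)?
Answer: -214/235 ≈ -0.91064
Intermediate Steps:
p(m) = 7 + 2*m (p(m) = 7 + (m + m) = 7 + 2*m)
1/(((j(3, -6) + (p(3)*(-4) + 1))*20)/856) = 1/(((4 + ((7 + 2*3)*(-4) + 1))*20)/856) = 1/(((4 + ((7 + 6)*(-4) + 1))*20)*(1/856)) = 1/(((4 + (13*(-4) + 1))*20)*(1/856)) = 1/(((4 + (-52 + 1))*20)*(1/856)) = 1/(((4 - 51)*20)*(1/856)) = 1/(-47*20*(1/856)) = 1/(-940*1/856) = 1/(-235/214) = -214/235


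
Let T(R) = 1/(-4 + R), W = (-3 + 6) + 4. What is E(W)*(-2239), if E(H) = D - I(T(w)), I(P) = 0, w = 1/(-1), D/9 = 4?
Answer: -80604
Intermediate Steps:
D = 36 (D = 9*4 = 36)
w = -1
W = 7 (W = 3 + 4 = 7)
E(H) = 36 (E(H) = 36 - 1*0 = 36 + 0 = 36)
E(W)*(-2239) = 36*(-2239) = -80604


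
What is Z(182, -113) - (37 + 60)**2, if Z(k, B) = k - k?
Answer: -9409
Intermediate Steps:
Z(k, B) = 0
Z(182, -113) - (37 + 60)**2 = 0 - (37 + 60)**2 = 0 - 1*97**2 = 0 - 1*9409 = 0 - 9409 = -9409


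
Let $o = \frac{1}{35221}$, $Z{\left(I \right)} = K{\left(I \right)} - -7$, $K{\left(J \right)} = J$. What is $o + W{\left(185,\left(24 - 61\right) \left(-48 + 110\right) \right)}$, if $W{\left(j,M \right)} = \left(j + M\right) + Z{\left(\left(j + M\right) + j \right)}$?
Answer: $- \frac{141799745}{35221} \approx -4026.0$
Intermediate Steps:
$Z{\left(I \right)} = 7 + I$ ($Z{\left(I \right)} = I - -7 = I + 7 = 7 + I$)
$W{\left(j,M \right)} = 7 + 2 M + 3 j$ ($W{\left(j,M \right)} = \left(j + M\right) + \left(7 + \left(\left(j + M\right) + j\right)\right) = \left(M + j\right) + \left(7 + \left(\left(M + j\right) + j\right)\right) = \left(M + j\right) + \left(7 + \left(M + 2 j\right)\right) = \left(M + j\right) + \left(7 + M + 2 j\right) = 7 + 2 M + 3 j$)
$o = \frac{1}{35221} \approx 2.8392 \cdot 10^{-5}$
$o + W{\left(185,\left(24 - 61\right) \left(-48 + 110\right) \right)} = \frac{1}{35221} + \left(7 + 2 \left(24 - 61\right) \left(-48 + 110\right) + 3 \cdot 185\right) = \frac{1}{35221} + \left(7 + 2 \left(\left(-37\right) 62\right) + 555\right) = \frac{1}{35221} + \left(7 + 2 \left(-2294\right) + 555\right) = \frac{1}{35221} + \left(7 - 4588 + 555\right) = \frac{1}{35221} - 4026 = - \frac{141799745}{35221}$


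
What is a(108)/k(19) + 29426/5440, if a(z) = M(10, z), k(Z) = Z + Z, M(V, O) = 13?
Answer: 297227/51680 ≈ 5.7513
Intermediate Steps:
k(Z) = 2*Z
a(z) = 13
a(108)/k(19) + 29426/5440 = 13/((2*19)) + 29426/5440 = 13/38 + 29426*(1/5440) = 13*(1/38) + 14713/2720 = 13/38 + 14713/2720 = 297227/51680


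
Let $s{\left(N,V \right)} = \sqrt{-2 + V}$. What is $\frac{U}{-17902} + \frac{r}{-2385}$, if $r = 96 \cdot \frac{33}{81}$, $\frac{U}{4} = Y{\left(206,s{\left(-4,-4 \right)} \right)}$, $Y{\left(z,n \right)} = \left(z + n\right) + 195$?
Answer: $- \frac{20365682}{192133215} - \frac{2 i \sqrt{6}}{8951} \approx -0.106 - 0.00054731 i$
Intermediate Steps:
$Y{\left(z,n \right)} = 195 + n + z$ ($Y{\left(z,n \right)} = \left(n + z\right) + 195 = 195 + n + z$)
$U = 1604 + 4 i \sqrt{6}$ ($U = 4 \left(195 + \sqrt{-2 - 4} + 206\right) = 4 \left(195 + \sqrt{-6} + 206\right) = 4 \left(195 + i \sqrt{6} + 206\right) = 4 \left(401 + i \sqrt{6}\right) = 1604 + 4 i \sqrt{6} \approx 1604.0 + 9.798 i$)
$r = \frac{352}{9}$ ($r = 96 \cdot 33 \cdot \frac{1}{81} = 96 \cdot \frac{11}{27} = \frac{352}{9} \approx 39.111$)
$\frac{U}{-17902} + \frac{r}{-2385} = \frac{1604 + 4 i \sqrt{6}}{-17902} + \frac{352}{9 \left(-2385\right)} = \left(1604 + 4 i \sqrt{6}\right) \left(- \frac{1}{17902}\right) + \frac{352}{9} \left(- \frac{1}{2385}\right) = \left(- \frac{802}{8951} - \frac{2 i \sqrt{6}}{8951}\right) - \frac{352}{21465} = - \frac{20365682}{192133215} - \frac{2 i \sqrt{6}}{8951}$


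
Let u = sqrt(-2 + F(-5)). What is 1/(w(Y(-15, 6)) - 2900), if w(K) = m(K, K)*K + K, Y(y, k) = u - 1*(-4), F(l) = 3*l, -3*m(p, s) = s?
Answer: 3*I/(-8687*I + 5*sqrt(17)) ≈ -0.00034534 + 8.1955e-7*I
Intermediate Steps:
m(p, s) = -s/3
u = I*sqrt(17) (u = sqrt(-2 + 3*(-5)) = sqrt(-2 - 15) = sqrt(-17) = I*sqrt(17) ≈ 4.1231*I)
Y(y, k) = 4 + I*sqrt(17) (Y(y, k) = I*sqrt(17) - 1*(-4) = I*sqrt(17) + 4 = 4 + I*sqrt(17))
w(K) = K - K**2/3 (w(K) = (-K/3)*K + K = -K**2/3 + K = K - K**2/3)
1/(w(Y(-15, 6)) - 2900) = 1/((4 + I*sqrt(17))*(3 - (4 + I*sqrt(17)))/3 - 2900) = 1/((4 + I*sqrt(17))*(3 + (-4 - I*sqrt(17)))/3 - 2900) = 1/((4 + I*sqrt(17))*(-1 - I*sqrt(17))/3 - 2900) = 1/((-1 - I*sqrt(17))*(4 + I*sqrt(17))/3 - 2900) = 1/(-2900 + (-1 - I*sqrt(17))*(4 + I*sqrt(17))/3)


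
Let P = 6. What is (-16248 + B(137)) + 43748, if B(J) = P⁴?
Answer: 28796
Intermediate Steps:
B(J) = 1296 (B(J) = 6⁴ = 1296)
(-16248 + B(137)) + 43748 = (-16248 + 1296) + 43748 = -14952 + 43748 = 28796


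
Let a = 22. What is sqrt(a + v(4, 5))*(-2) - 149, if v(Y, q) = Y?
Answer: -149 - 2*sqrt(26) ≈ -159.20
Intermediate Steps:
sqrt(a + v(4, 5))*(-2) - 149 = sqrt(22 + 4)*(-2) - 149 = sqrt(26)*(-2) - 149 = -2*sqrt(26) - 149 = -149 - 2*sqrt(26)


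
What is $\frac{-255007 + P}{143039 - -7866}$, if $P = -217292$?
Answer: $- \frac{472299}{150905} \approx -3.1298$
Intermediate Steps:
$\frac{-255007 + P}{143039 - -7866} = \frac{-255007 - 217292}{143039 - -7866} = - \frac{472299}{143039 + 7866} = - \frac{472299}{150905}$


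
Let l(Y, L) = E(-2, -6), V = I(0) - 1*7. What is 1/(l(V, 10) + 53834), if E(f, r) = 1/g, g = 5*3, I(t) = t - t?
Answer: 15/807511 ≈ 1.8576e-5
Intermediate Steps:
I(t) = 0
g = 15
E(f, r) = 1/15
V = -7 (V = 0 - 1*7 = 0 - 7 = -7)
l(Y, L) = 1/15
1/(l(V, 10) + 53834) = 1/(1/15 + 53834) = 1/(807511/15) = 15/807511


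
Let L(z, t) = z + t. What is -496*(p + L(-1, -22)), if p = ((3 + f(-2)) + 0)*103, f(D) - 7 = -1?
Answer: -448384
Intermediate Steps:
L(z, t) = t + z
f(D) = 6 (f(D) = 7 - 1 = 6)
p = 927 (p = ((3 + 6) + 0)*103 = (9 + 0)*103 = 9*103 = 927)
-496*(p + L(-1, -22)) = -496*(927 + (-22 - 1)) = -496*(927 - 23) = -496*904 = -448384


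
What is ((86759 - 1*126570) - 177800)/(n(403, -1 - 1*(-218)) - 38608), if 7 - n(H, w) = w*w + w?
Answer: 217611/85907 ≈ 2.5331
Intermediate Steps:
n(H, w) = 7 - w - w**2 (n(H, w) = 7 - (w*w + w) = 7 - (w**2 + w) = 7 - (w + w**2) = 7 + (-w - w**2) = 7 - w - w**2)
((86759 - 1*126570) - 177800)/(n(403, -1 - 1*(-218)) - 38608) = ((86759 - 1*126570) - 177800)/((7 - (-1 - 1*(-218)) - (-1 - 1*(-218))**2) - 38608) = ((86759 - 126570) - 177800)/((7 - (-1 + 218) - (-1 + 218)**2) - 38608) = (-39811 - 177800)/((7 - 1*217 - 1*217**2) - 38608) = -217611/((7 - 217 - 1*47089) - 38608) = -217611/((7 - 217 - 47089) - 38608) = -217611/(-47299 - 38608) = -217611/(-85907) = -217611*(-1/85907) = 217611/85907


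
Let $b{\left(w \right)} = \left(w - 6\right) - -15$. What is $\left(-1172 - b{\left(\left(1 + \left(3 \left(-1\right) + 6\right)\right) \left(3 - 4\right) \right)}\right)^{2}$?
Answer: $1385329$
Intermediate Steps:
$b{\left(w \right)} = 9 + w$ ($b{\left(w \right)} = \left(w - 6\right) + 15 = \left(-6 + w\right) + 15 = 9 + w$)
$\left(-1172 - b{\left(\left(1 + \left(3 \left(-1\right) + 6\right)\right) \left(3 - 4\right) \right)}\right)^{2} = \left(-1172 - \left(9 + \left(1 + \left(3 \left(-1\right) + 6\right)\right) \left(3 - 4\right)\right)\right)^{2} = \left(-1172 - \left(9 + \left(1 + \left(-3 + 6\right)\right) \left(3 - 4\right)\right)\right)^{2} = \left(-1172 - \left(9 + \left(1 + 3\right) \left(-1\right)\right)\right)^{2} = \left(-1172 - \left(9 + 4 \left(-1\right)\right)\right)^{2} = \left(-1172 - \left(9 - 4\right)\right)^{2} = \left(-1172 - 5\right)^{2} = \left(-1177\right)^{2} = 1385329$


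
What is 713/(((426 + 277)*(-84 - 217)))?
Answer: -713/211603 ≈ -0.0033695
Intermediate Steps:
713/(((426 + 277)*(-84 - 217))) = 713/((703*(-301))) = 713/(-211603) = 713*(-1/211603) = -713/211603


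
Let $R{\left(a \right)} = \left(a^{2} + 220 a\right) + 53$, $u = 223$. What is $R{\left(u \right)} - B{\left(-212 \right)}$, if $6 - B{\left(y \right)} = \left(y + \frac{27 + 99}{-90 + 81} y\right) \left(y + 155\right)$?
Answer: $-58256$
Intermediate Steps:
$R{\left(a \right)} = 53 + a^{2} + 220 a$
$B{\left(y \right)} = 6 + 13 y \left(155 + y\right)$ ($B{\left(y \right)} = 6 - \left(y + \frac{27 + 99}{-90 + 81} y\right) \left(y + 155\right) = 6 - \left(y + \frac{126}{-9} y\right) \left(155 + y\right) = 6 - \left(y + 126 \left(- \frac{1}{9}\right) y\right) \left(155 + y\right) = 6 - \left(y - 14 y\right) \left(155 + y\right) = 6 - - 13 y \left(155 + y\right) = 6 + 13 y \left(155 + y\right)$)
$R{\left(u \right)} - B{\left(-212 \right)} = \left(53 + 223^{2} + 220 \cdot 223\right) - \left(6 + 13 \left(-212\right)^{2} + 2015 \left(-212\right)\right) = \left(53 + 49729 + 49060\right) - \left(6 + 13 \cdot 44944 - 427180\right) = 98842 - \left(6 + 584272 - 427180\right) = 98842 - 157098 = -58256$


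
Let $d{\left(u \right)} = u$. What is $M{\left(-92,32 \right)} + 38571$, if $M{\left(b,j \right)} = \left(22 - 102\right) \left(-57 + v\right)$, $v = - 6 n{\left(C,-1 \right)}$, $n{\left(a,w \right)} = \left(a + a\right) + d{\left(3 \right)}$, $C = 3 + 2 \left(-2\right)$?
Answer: $43611$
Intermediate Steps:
$C = -1$ ($C = 3 - 4 = -1$)
$n{\left(a,w \right)} = 3 + 2 a$ ($n{\left(a,w \right)} = \left(a + a\right) + 3 = 2 a + 3 = 3 + 2 a$)
$v = -6$ ($v = - 6 \left(3 + 2 \left(-1\right)\right) = - 6 \left(3 - 2\right) = \left(-6\right) 1 = -6$)
$M{\left(b,j \right)} = 5040$ ($M{\left(b,j \right)} = \left(22 - 102\right) \left(-57 - 6\right) = \left(-80\right) \left(-63\right) = 5040$)
$M{\left(-92,32 \right)} + 38571 = 5040 + 38571 = 43611$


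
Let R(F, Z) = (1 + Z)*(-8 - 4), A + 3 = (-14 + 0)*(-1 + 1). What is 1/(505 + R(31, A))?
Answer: 1/529 ≈ 0.0018904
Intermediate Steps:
A = -3 (A = -3 + (-14 + 0)*(-1 + 1) = -3 - 14*0 = -3 + 0 = -3)
R(F, Z) = -12 - 12*Z (R(F, Z) = (1 + Z)*(-12) = -12 - 12*Z)
1/(505 + R(31, A)) = 1/(505 + (-12 - 12*(-3))) = 1/(505 + (-12 + 36)) = 1/(505 + 24) = 1/529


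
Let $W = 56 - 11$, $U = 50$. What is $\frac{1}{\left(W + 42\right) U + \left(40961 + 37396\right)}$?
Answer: $\frac{1}{82707} \approx 1.2091 \cdot 10^{-5}$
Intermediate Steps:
$W = 45$
$\frac{1}{\left(W + 42\right) U + \left(40961 + 37396\right)} = \frac{1}{\left(45 + 42\right) 50 + \left(40961 + 37396\right)} = \frac{1}{87 \cdot 50 + 78357} = \frac{1}{4350 + 78357} = \frac{1}{82707}$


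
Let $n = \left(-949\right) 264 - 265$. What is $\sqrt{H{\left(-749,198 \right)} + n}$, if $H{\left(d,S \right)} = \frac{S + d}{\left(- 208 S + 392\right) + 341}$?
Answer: $\frac{10 i \sqrt{11367908337}}{2129} \approx 500.8 i$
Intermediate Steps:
$n = -250801$ ($n = -250536 - 265 = -250801$)
$H{\left(d,S \right)} = \frac{S + d}{733 - 208 S}$ ($H{\left(d,S \right)} = \frac{S + d}{\left(392 - 208 S\right) + 341} = \frac{S + d}{733 - 208 S}$)
$\sqrt{H{\left(-749,198 \right)} + n} = \sqrt{\frac{\left(-1\right) 198 - -749}{-733 + 208 \cdot 198} - 250801} = \sqrt{\frac{-198 + 749}{-733 + 41184} - 250801} = \sqrt{\frac{1}{40451} \cdot 551 - 250801} = \sqrt{\frac{29}{2129} - 250801} = \sqrt{- \frac{533955300}{2129}} = \frac{10 i \sqrt{11367908337}}{2129}$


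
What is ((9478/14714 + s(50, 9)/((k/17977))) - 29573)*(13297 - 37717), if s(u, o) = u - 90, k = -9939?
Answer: 2508371880017960/3481963 ≈ 7.2039e+8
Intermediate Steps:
s(u, o) = -90 + u
((9478/14714 + s(50, 9)/((k/17977))) - 29573)*(13297 - 37717) = ((9478/14714 + (-90 + 50)/((-9939/17977))) - 29573)*(13297 - 37717) = ((9478*(1/14714) - 40/((-9939*1/17977))) - 29573)*(-24420) = ((677/1051 - 40/(-9939/17977)) - 29573)*(-24420) = ((677/1051 - 40*(-17977/9939)) - 29573)*(-24420) = ((677/1051 + 719080/9939) - 29573)*(-24420) = (762481783/10445889 - 29573)*(-24420) = -308153793614/10445889*(-24420) = 2508371880017960/3481963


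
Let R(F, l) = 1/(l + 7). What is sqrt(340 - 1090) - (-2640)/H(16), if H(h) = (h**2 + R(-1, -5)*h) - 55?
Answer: 240/19 + 5*I*sqrt(30) ≈ 12.632 + 27.386*I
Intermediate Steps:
R(F, l) = 1/(7 + l)
H(h) = -55 + h**2 + h/2 (H(h) = (h**2 + h/(7 - 5)) - 55 = (h**2 + h/2) - 55 = -55 + h**2 + h/2)
sqrt(340 - 1090) - (-2640)/H(16) = sqrt(340 - 1090) - (-2640)/(-55 + 16**2 + (1/2)*16) = sqrt(-750) - (-2640)/(-55 + 256 + 8) = 5*I*sqrt(30) - (-2640)/209 = 5*I*sqrt(30) - 1*(-240/19) = 5*I*sqrt(30) + 240/19 = 240/19 + 5*I*sqrt(30)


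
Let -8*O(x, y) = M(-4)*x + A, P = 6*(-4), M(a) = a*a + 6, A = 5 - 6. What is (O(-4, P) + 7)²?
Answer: 21025/64 ≈ 328.52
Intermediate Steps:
A = -1
M(a) = 6 + a² (M(a) = a² + 6 = 6 + a²)
P = -24
O(x, y) = ⅛ - 11*x/4 (O(x, y) = -((6 + (-4)²)*x - 1)/8 = -((6 + 16)*x - 1)/8 = -(22*x - 1)/8 = -(-1 + 22*x)/8 = ⅛ - 11*x/4)
(O(-4, P) + 7)² = ((⅛ - 11/4*(-4)) + 7)² = ((⅛ + 11) + 7)² = (89/8 + 7)² = (145/8)² = 21025/64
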